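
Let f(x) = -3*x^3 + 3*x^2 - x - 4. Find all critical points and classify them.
f'(x) = -9*x^2 + 6*x - 1

Solve f'(x) = 0:
  Factor: -9*x^2 + 6*x - 1 = -(3*x - 1)^2 = 0.
  ⇒ x = 1/3

f''(x) = 6 - 18*x
Second-derivative test at each critical point:
  f''(1/3) = 0, so the second-derivative test is inconclusive; use the first-derivative test: f'(1/12) = -0.5625, f'(7/12) = -0.5625 — f' is negative on both sides (no sign change) → neither a local maximum nor a local minimum

Critical points: x = 1/3 (neither)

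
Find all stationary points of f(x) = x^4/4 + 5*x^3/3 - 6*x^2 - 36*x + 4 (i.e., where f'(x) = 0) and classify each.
f'(x) = x^3 + 5*x^2 - 12*x - 36

Solve f'(x) = 0:
  Factor: x^3 + 5*x^2 - 12*x - 36 = (x - 3)*(x + 2)*(x + 6) = 0.
  ⇒ x = -6, -2, 3

f''(x) = 3*x^2 + 10*x - 12
Second-derivative test at each critical point:
  f''(-6) = 36 > 0 → local minimum
  f''(-2) = -20 < 0 → local maximum
  f''(3) = 45 > 0 → local minimum

Critical points: x = -6 (local minimum); x = -2 (local maximum); x = 3 (local minimum)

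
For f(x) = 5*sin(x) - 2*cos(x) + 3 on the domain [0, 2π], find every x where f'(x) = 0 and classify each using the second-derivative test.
f'(x) = 2*sin(x) + 5*cos(x)

Solve f'(x) = 0 on [0, 2π]:
  f'(x) = 0 ⇔ 5*cos(x) = -2*sin(x) ⇔ tan(x) = -5/2, i.e. x = arctan(-5/2) + nπ; keep the solutions lying in [0, 2π].
  ⇒ x = pi - atan(5/2) ≈ 1.9513, -atan(5/2) + 2*pi ≈ 5.0929

f''(x) = -5*sin(x) + 2*cos(x)
Second-derivative test at each critical point:
  f''(1.9513) = -5.3852 < 0 → local maximum
  f''(5.0929) = 5.3852 > 0 → local minimum

Critical points: x = pi - atan(5/2) ≈ 1.9513 (local maximum); x = -atan(5/2) + 2*pi ≈ 5.0929 (local minimum)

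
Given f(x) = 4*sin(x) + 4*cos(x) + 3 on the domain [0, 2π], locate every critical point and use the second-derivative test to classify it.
f'(x) = 4*sqrt(2)*cos(x + pi/4)

Solve f'(x) = 0 on [0, 2π]:
  f'(x) = 0 ⇔ 4*cos(x) = 4*sin(x) ⇔ tan(x) = 1, i.e. x = arctan(1) + nπ; keep the solutions lying in [0, 2π].
  ⇒ x = pi/4 ≈ 0.7854, 5*pi/4 ≈ 3.9270

f''(x) = -4*sqrt(2)*sin(x + pi/4)
Second-derivative test at each critical point:
  f''(0.7854) = -5.6569 < 0 → local maximum
  f''(3.9270) = 5.6569 > 0 → local minimum

Critical points: x = pi/4 ≈ 0.7854 (local maximum); x = 5*pi/4 ≈ 3.9270 (local minimum)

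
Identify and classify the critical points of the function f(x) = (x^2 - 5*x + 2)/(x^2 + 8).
f'(x) = (5*x^2 + 12*x - 40)/(x^4 + 16*x^2 + 64)

Solve f'(x) = 0:
  f'(x) = (5*x^2 + 12*x - 40)/(x^2 + 8)^2; the denominator is positive wherever f is defined, so f'(x) = 0 ⇔ 5*x^2 + 12*x - 40 = 0.
  5*x^2 + 12*x - 40 = 0 has no rational roots; quadratic formula: x = (-12 ± √944)/10.
  ⇒ x = -2*sqrt(59)/5 - 6/5 ≈ -4.2725, -6/5 + 2*sqrt(59)/5 ≈ 1.8725

f''(x) = 2*(-5*x^3 - 18*x^2 + 120*x + 48)/(x^6 + 24*x^4 + 192*x^2 + 512)
Second-derivative test at each critical point:
  f''(-4.2725) = -0.0446 < 0 → local maximum
  f''(1.8725) = 0.2321 > 0 → local minimum

Critical points: x = -2*sqrt(59)/5 - 6/5 ≈ -4.2725 (local maximum); x = -6/5 + 2*sqrt(59)/5 ≈ 1.8725 (local minimum)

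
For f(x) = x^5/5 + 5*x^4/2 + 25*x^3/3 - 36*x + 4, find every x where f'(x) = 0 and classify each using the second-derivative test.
f'(x) = x^4 + 10*x^3 + 25*x^2 - 36

Solve f'(x) = 0:
  Factor: x^4 + 10*x^3 + 25*x^2 - 36 = (x - 1)*(x + 2)*(x + 3)*(x + 6) = 0.
  ⇒ x = -6, -3, -2, 1

f''(x) = 2*x*(2*x^2 + 15*x + 25)
Second-derivative test at each critical point:
  f''(-6) = -84 < 0 → local maximum
  f''(-3) = 12 > 0 → local minimum
  f''(-2) = -12 < 0 → local maximum
  f''(1) = 84 > 0 → local minimum

Critical points: x = -6 (local maximum); x = -3 (local minimum); x = -2 (local maximum); x = 1 (local minimum)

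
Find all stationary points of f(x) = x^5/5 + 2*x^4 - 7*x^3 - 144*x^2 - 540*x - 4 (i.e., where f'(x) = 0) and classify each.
f'(x) = x^4 + 8*x^3 - 21*x^2 - 288*x - 540

Solve f'(x) = 0:
  Factor: x^4 + 8*x^3 - 21*x^2 - 288*x - 540 = (x - 6)*(x + 3)*(x + 5)*(x + 6) = 0.
  ⇒ x = -6, -5, -3, 6

f''(x) = 4*x^3 + 24*x^2 - 42*x - 288
Second-derivative test at each critical point:
  f''(-6) = -36 < 0 → local maximum
  f''(-5) = 22 > 0 → local minimum
  f''(-3) = -54 < 0 → local maximum
  f''(6) = 1188 > 0 → local minimum

Critical points: x = -6 (local maximum); x = -5 (local minimum); x = -3 (local maximum); x = 6 (local minimum)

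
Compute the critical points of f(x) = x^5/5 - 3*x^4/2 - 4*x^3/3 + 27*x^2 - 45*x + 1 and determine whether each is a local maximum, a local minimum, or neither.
f'(x) = x^4 - 6*x^3 - 4*x^2 + 54*x - 45

Solve f'(x) = 0:
  Factor: x^4 - 6*x^3 - 4*x^2 + 54*x - 45 = (x - 5)*(x - 3)*(x - 1)*(x + 3) = 0.
  ⇒ x = -3, 1, 3, 5

f''(x) = 4*x^3 - 18*x^2 - 8*x + 54
Second-derivative test at each critical point:
  f''(-3) = -192 < 0 → local maximum
  f''(1) = 32 > 0 → local minimum
  f''(3) = -24 < 0 → local maximum
  f''(5) = 64 > 0 → local minimum

Critical points: x = -3 (local maximum); x = 1 (local minimum); x = 3 (local maximum); x = 5 (local minimum)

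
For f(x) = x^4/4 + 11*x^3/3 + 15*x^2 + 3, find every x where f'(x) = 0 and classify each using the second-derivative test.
f'(x) = x*(x^2 + 11*x + 30)

Solve f'(x) = 0:
  Factor: x^3 + 11*x^2 + 30*x = x*(x + 5)*(x + 6) = 0.
  ⇒ x = -6, -5, 0

f''(x) = 3*x^2 + 22*x + 30
Second-derivative test at each critical point:
  f''(-6) = 6 > 0 → local minimum
  f''(-5) = -5 < 0 → local maximum
  f''(0) = 30 > 0 → local minimum

Critical points: x = -6 (local minimum); x = -5 (local maximum); x = 0 (local minimum)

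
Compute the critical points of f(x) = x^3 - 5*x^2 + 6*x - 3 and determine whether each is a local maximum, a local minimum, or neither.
f'(x) = 3*x^2 - 10*x + 6

Solve f'(x) = 0:
  3*x^2 - 10*x + 6 = 0 has no rational roots; quadratic formula: x = (10 ± √28)/6.
  ⇒ x = 5/3 - sqrt(7)/3 ≈ 0.7847, sqrt(7)/3 + 5/3 ≈ 2.5486

f''(x) = 6*x - 10
Second-derivative test at each critical point:
  f''(0.7847) = -5.2915 < 0 → local maximum
  f''(2.5486) = 5.2915 > 0 → local minimum

Critical points: x = 5/3 - sqrt(7)/3 ≈ 0.7847 (local maximum); x = sqrt(7)/3 + 5/3 ≈ 2.5486 (local minimum)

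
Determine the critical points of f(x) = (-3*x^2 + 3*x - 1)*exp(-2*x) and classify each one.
f'(x) = (6*x^2 - 12*x + 5)*exp(-2*x)

Solve f'(x) = 0:
  f'(x) = (6*x^2 - 12*x + 5)·exp(-2*x) and exp(-2*x) > 0 for every x, so f'(x) = 0 ⇔ 6*x^2 - 12*x + 5 = 0.
  6*x^2 - 12*x + 5 = 0 has no rational roots; quadratic formula: x = (12 ± √24)/12.
  ⇒ x = 1 - sqrt(6)/6 ≈ 0.5918, sqrt(6)/6 + 1 ≈ 1.4082

f''(x) = 2*(-6*x^2 + 18*x - 11)*exp(-2*x)
Second-derivative test at each critical point:
  f''(0.5918) = -1.5001 < 0 → local maximum
  f''(1.4082) = 0.2930 > 0 → local minimum

Critical points: x = 1 - sqrt(6)/6 ≈ 0.5918 (local maximum); x = sqrt(6)/6 + 1 ≈ 1.4082 (local minimum)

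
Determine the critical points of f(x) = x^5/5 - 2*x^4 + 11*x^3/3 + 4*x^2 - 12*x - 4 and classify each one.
f'(x) = x^4 - 8*x^3 + 11*x^2 + 8*x - 12

Solve f'(x) = 0:
  Factor: x^4 - 8*x^3 + 11*x^2 + 8*x - 12 = (x - 6)*(x - 2)*(x - 1)*(x + 1) = 0.
  ⇒ x = -1, 1, 2, 6

f''(x) = 4*x^3 - 24*x^2 + 22*x + 8
Second-derivative test at each critical point:
  f''(-1) = -42 < 0 → local maximum
  f''(1) = 10 > 0 → local minimum
  f''(2) = -12 < 0 → local maximum
  f''(6) = 140 > 0 → local minimum

Critical points: x = -1 (local maximum); x = 1 (local minimum); x = 2 (local maximum); x = 6 (local minimum)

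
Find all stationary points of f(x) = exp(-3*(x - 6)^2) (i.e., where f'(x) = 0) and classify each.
f'(x) = 6*(6 - x)*exp(-3*(x - 6)^2)

Solve f'(x) = 0:
  f'(x) = (36 - 6*x)·exp(-3*(x - 6)^2) and exp(-3*(x - 6)^2) > 0 for every x, so f'(x) = 0 ⇔ 36 - 6*x = 0.
  Factor: 36 - 6*x = -6*(x - 6) = 0.
  ⇒ x = 6

f''(x) = 6*(6*(x - 6)^2 - 1)*exp(-3*(x - 6)^2)
Second-derivative test at each critical point:
  f''(6) = -6 < 0 → local maximum

Critical points: x = 6 (local maximum)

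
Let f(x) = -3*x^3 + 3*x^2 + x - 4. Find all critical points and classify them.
f'(x) = -9*x^2 + 6*x + 1

Solve f'(x) = 0:
  9*x^2 - 6*x - 1 = 0 has no rational roots; quadratic formula: x = (6 ± √72)/18.
  ⇒ x = 1/3 - sqrt(2)/3 ≈ -0.1381, 1/3 + sqrt(2)/3 ≈ 0.8047

f''(x) = 6 - 18*x
Second-derivative test at each critical point:
  f''(-0.1381) = 8.4853 > 0 → local minimum
  f''(0.8047) = -8.4853 < 0 → local maximum

Critical points: x = 1/3 - sqrt(2)/3 ≈ -0.1381 (local minimum); x = 1/3 + sqrt(2)/3 ≈ 0.8047 (local maximum)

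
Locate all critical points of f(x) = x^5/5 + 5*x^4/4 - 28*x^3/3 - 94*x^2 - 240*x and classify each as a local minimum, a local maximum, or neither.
f'(x) = x^4 + 5*x^3 - 28*x^2 - 188*x - 240

Solve f'(x) = 0:
  Factor: x^4 + 5*x^3 - 28*x^2 - 188*x - 240 = (x - 6)*(x + 2)*(x + 4)*(x + 5) = 0.
  ⇒ x = -5, -4, -2, 6

f''(x) = 4*x^3 + 15*x^2 - 56*x - 188
Second-derivative test at each critical point:
  f''(-5) = -33 < 0 → local maximum
  f''(-4) = 20 > 0 → local minimum
  f''(-2) = -48 < 0 → local maximum
  f''(6) = 880 > 0 → local minimum

Critical points: x = -5 (local maximum); x = -4 (local minimum); x = -2 (local maximum); x = 6 (local minimum)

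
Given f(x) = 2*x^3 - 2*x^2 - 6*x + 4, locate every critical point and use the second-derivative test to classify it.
f'(x) = 6*x^2 - 4*x - 6

Solve f'(x) = 0:
  Factor: 6*x^2 - 4*x - 6 = 2*(3*x^2 - 2*x - 3); 3*x^2 - 2*x - 3 = 0 has no rational roots; quadratic formula: x = (2 ± √40)/6.
  ⇒ x = 1/3 - sqrt(10)/3 ≈ -0.7208, 1/3 + sqrt(10)/3 ≈ 1.3874

f''(x) = 12*x - 4
Second-derivative test at each critical point:
  f''(-0.7208) = -12.6491 < 0 → local maximum
  f''(1.3874) = 12.6491 > 0 → local minimum

Critical points: x = 1/3 - sqrt(10)/3 ≈ -0.7208 (local maximum); x = 1/3 + sqrt(10)/3 ≈ 1.3874 (local minimum)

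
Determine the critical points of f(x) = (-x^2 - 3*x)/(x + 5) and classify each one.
f'(x) = (-x^2 - 10*x - 15)/(x^2 + 10*x + 25)

Solve f'(x) = 0:
  f'(x) = -(x^2 + 10*x + 15)/(x + 5)^2; the denominator is positive wherever f is defined, so f'(x) = 0 ⇔ -x^2 - 10*x - 15 = 0.
  x^2 + 10*x + 15 = 0 has no rational roots; quadratic formula: x = (-10 ± √40)/2.
  ⇒ x = -5 - sqrt(10) ≈ -8.1623, -5 + sqrt(10) ≈ -1.8377

f''(x) = -20/(x^3 + 15*x^2 + 75*x + 125)
Second-derivative test at each critical point:
  f''(-8.1623) = 0.6325 > 0 → local minimum
  f''(-1.8377) = -0.6325 < 0 → local maximum

Critical points: x = -5 - sqrt(10) ≈ -8.1623 (local minimum); x = -5 + sqrt(10) ≈ -1.8377 (local maximum)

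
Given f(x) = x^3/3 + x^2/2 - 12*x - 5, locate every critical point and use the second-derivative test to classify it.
f'(x) = x^2 + x - 12

Solve f'(x) = 0:
  Factor: x^2 + x - 12 = (x - 3)*(x + 4) = 0.
  ⇒ x = -4, 3

f''(x) = 2*x + 1
Second-derivative test at each critical point:
  f''(-4) = -7 < 0 → local maximum
  f''(3) = 7 > 0 → local minimum

Critical points: x = -4 (local maximum); x = 3 (local minimum)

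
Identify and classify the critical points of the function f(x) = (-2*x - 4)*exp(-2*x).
f'(x) = 2*(2*x + 3)*exp(-2*x)

Solve f'(x) = 0:
  f'(x) = (4*x + 6)·exp(-2*x) and exp(-2*x) > 0 for every x, so f'(x) = 0 ⇔ 4*x + 6 = 0.
  Factor: 4*x + 6 = 2*(2*x + 3) = 0.
  ⇒ x = -3/2

f''(x) = 8*(-x - 1)*exp(-2*x)
Second-derivative test at each critical point:
  f''(-3/2) = 80.3421 > 0 → local minimum

Critical points: x = -3/2 (local minimum)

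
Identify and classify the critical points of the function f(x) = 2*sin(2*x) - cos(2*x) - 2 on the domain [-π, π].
f'(x) = 2*sin(2*x) + 4*cos(2*x)

Solve f'(x) = 0 on [-π, π]:
  f'(x) = 0 ⇔ 2*cos(2*x) = -sin(2*x) ⇔ tan(2*x) = -2, i.e. 2*x = arctan(-2) + nπ; keep the solutions lying in [-π, π].
  ⇒ x = -pi/2 - atan(2)/2 ≈ -2.1244, -atan(2)/2 ≈ -0.5536, -atan(2)/2 + pi/2 ≈ 1.0172, pi - atan(2)/2 ≈ 2.5880

f''(x) = -8*sin(2*x) + 4*cos(2*x)
Second-derivative test at each critical point:
  f''(-2.1244) = -8.9443 < 0 → local maximum
  f''(-0.5536) = 8.9443 > 0 → local minimum
  f''(1.0172) = -8.9443 < 0 → local maximum
  f''(2.5880) = 8.9443 > 0 → local minimum

Critical points: x = -pi/2 - atan(2)/2 ≈ -2.1244 (local maximum); x = -atan(2)/2 ≈ -0.5536 (local minimum); x = -atan(2)/2 + pi/2 ≈ 1.0172 (local maximum); x = pi - atan(2)/2 ≈ 2.5880 (local minimum)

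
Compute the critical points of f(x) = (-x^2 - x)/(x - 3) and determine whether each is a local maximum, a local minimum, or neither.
f'(x) = (-x^2 + 6*x + 3)/(x^2 - 6*x + 9)

Solve f'(x) = 0:
  f'(x) = -(x^2 - 6*x - 3)/(x - 3)^2; the denominator is positive wherever f is defined, so f'(x) = 0 ⇔ -x^2 + 6*x + 3 = 0.
  x^2 - 6*x - 3 = 0 has no rational roots; quadratic formula: x = (6 ± √48)/2.
  ⇒ x = 3 - 2*sqrt(3) ≈ -0.4641, 3 + 2*sqrt(3) ≈ 6.4641

f''(x) = -24/(x^3 - 9*x^2 + 27*x - 27)
Second-derivative test at each critical point:
  f''(-0.4641) = 0.5774 > 0 → local minimum
  f''(6.4641) = -0.5774 < 0 → local maximum

Critical points: x = 3 - 2*sqrt(3) ≈ -0.4641 (local minimum); x = 3 + 2*sqrt(3) ≈ 6.4641 (local maximum)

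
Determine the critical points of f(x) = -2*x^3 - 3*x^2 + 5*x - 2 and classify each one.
f'(x) = -6*x^2 - 6*x + 5

Solve f'(x) = 0:
  6*x^2 + 6*x - 5 = 0 has no rational roots; quadratic formula: x = (-6 ± √156)/12.
  ⇒ x = -sqrt(39)/6 - 1/2 ≈ -1.5408, -1/2 + sqrt(39)/6 ≈ 0.5408

f''(x) = -12*x - 6
Second-derivative test at each critical point:
  f''(-1.5408) = 12.4900 > 0 → local minimum
  f''(0.5408) = -12.4900 < 0 → local maximum

Critical points: x = -sqrt(39)/6 - 1/2 ≈ -1.5408 (local minimum); x = -1/2 + sqrt(39)/6 ≈ 0.5408 (local maximum)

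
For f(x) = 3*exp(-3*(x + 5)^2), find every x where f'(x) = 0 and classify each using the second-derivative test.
f'(x) = 18*(-x - 5)*exp(-3*(x + 5)^2)

Solve f'(x) = 0:
  f'(x) = (-18*x - 90)·exp(-3*(x + 5)^2) and exp(-3*(x + 5)^2) > 0 for every x, so f'(x) = 0 ⇔ -18*x - 90 = 0.
  Factor: -18*x - 90 = -18*(x + 5) = 0.
  ⇒ x = -5

f''(x) = 18*(6*(x + 5)^2 - 1)*exp(-3*(x + 5)^2)
Second-derivative test at each critical point:
  f''(-5) = -18 < 0 → local maximum

Critical points: x = -5 (local maximum)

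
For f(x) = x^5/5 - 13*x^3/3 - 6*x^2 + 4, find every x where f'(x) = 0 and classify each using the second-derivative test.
f'(x) = x*(x^3 - 13*x - 12)

Solve f'(x) = 0:
  Factor: x^4 - 13*x^2 - 12*x = x*(x - 4)*(x + 1)*(x + 3) = 0.
  ⇒ x = -3, -1, 0, 4

f''(x) = 4*x^3 - 26*x - 12
Second-derivative test at each critical point:
  f''(-3) = -42 < 0 → local maximum
  f''(-1) = 10 > 0 → local minimum
  f''(0) = -12 < 0 → local maximum
  f''(4) = 140 > 0 → local minimum

Critical points: x = -3 (local maximum); x = -1 (local minimum); x = 0 (local maximum); x = 4 (local minimum)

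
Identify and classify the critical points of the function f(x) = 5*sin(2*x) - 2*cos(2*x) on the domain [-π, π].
f'(x) = 4*sin(2*x) + 10*cos(2*x)

Solve f'(x) = 0 on [-π, π]:
  f'(x) = 0 ⇔ 5*cos(2*x) = -2*sin(2*x) ⇔ tan(2*x) = -5/2, i.e. 2*x = arctan(-5/2) + nπ; keep the solutions lying in [-π, π].
  ⇒ x = -pi/2 - atan(5/2)/2 ≈ -2.1659, -atan(5/2)/2 ≈ -0.5951, -atan(5/2)/2 + pi/2 ≈ 0.9757, pi - atan(5/2)/2 ≈ 2.5464

f''(x) = -20*sin(2*x) + 8*cos(2*x)
Second-derivative test at each critical point:
  f''(-2.1659) = -21.5407 < 0 → local maximum
  f''(-0.5951) = 21.5407 > 0 → local minimum
  f''(0.9757) = -21.5407 < 0 → local maximum
  f''(2.5464) = 21.5407 > 0 → local minimum

Critical points: x = -pi/2 - atan(5/2)/2 ≈ -2.1659 (local maximum); x = -atan(5/2)/2 ≈ -0.5951 (local minimum); x = -atan(5/2)/2 + pi/2 ≈ 0.9757 (local maximum); x = pi - atan(5/2)/2 ≈ 2.5464 (local minimum)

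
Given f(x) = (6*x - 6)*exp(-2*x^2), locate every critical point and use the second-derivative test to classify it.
f'(x) = 6*(-4*x*(x - 1) + 1)*exp(-2*x^2)

Solve f'(x) = 0:
  f'(x) = (-24*x^2 + 24*x + 6)·exp(-2*x^2) and exp(-2*x^2) > 0 for every x, so f'(x) = 0 ⇔ -24*x^2 + 24*x + 6 = 0.
  Factor: -24*x^2 + 24*x + 6 = -6*(4*x^2 - 4*x - 1); 4*x^2 - 4*x - 1 = 0 has no rational roots; quadratic formula: x = (4 ± √32)/8.
  ⇒ x = 1/2 - sqrt(2)/2 ≈ -0.2071, 1/2 + sqrt(2)/2 ≈ 1.2071

f''(x) = 24*(4*x^2*(x - 1) - 3*x + 1)*exp(-2*x^2)
Second-derivative test at each critical point:
  f''(-0.2071) = 31.1508 > 0 → local minimum
  f''(1.2071) = -1.8412 < 0 → local maximum

Critical points: x = 1/2 - sqrt(2)/2 ≈ -0.2071 (local minimum); x = 1/2 + sqrt(2)/2 ≈ 1.2071 (local maximum)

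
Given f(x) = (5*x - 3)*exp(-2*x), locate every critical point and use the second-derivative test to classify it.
f'(x) = (11 - 10*x)*exp(-2*x)

Solve f'(x) = 0:
  f'(x) = (11 - 10*x)·exp(-2*x) and exp(-2*x) > 0 for every x, so f'(x) = 0 ⇔ 11 - 10*x = 0.
  11 - 10*x = 0.
  ⇒ x = 11/10

f''(x) = 4*(5*x - 8)*exp(-2*x)
Second-derivative test at each critical point:
  f''(11/10) = -1.1080 < 0 → local maximum

Critical points: x = 11/10 (local maximum)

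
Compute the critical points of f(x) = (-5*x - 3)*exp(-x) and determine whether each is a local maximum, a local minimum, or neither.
f'(x) = (5*x - 2)*exp(-x)

Solve f'(x) = 0:
  f'(x) = (5*x - 2)·exp(-x) and exp(-x) > 0 for every x, so f'(x) = 0 ⇔ 5*x - 2 = 0.
  5*x - 2 = 0.
  ⇒ x = 2/5

f''(x) = (7 - 5*x)*exp(-x)
Second-derivative test at each critical point:
  f''(2/5) = 3.3516 > 0 → local minimum

Critical points: x = 2/5 (local minimum)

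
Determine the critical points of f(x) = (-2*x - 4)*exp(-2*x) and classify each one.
f'(x) = 2*(2*x + 3)*exp(-2*x)

Solve f'(x) = 0:
  f'(x) = (4*x + 6)·exp(-2*x) and exp(-2*x) > 0 for every x, so f'(x) = 0 ⇔ 4*x + 6 = 0.
  Factor: 4*x + 6 = 2*(2*x + 3) = 0.
  ⇒ x = -3/2

f''(x) = 8*(-x - 1)*exp(-2*x)
Second-derivative test at each critical point:
  f''(-3/2) = 80.3421 > 0 → local minimum

Critical points: x = -3/2 (local minimum)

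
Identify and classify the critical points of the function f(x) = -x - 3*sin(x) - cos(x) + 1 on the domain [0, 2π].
f'(x) = sin(x) - 3*cos(x) - 1

Solve f'(x) = 0 on [0, 2π]:
  f'(x) = 0 ⇔ sin(x) - 3*cos(x) = 1. Write the left side as R·cos(x + φ) with R = √((-3)² + (-1)²) = sqrt(10), cos φ = -3*sqrt(10)/10, sin φ = -sqrt(10)/10; then cos(x + φ) = sqrt(10)/10. Solve for x and keep the solutions lying in [0, 2π].
  ⇒ x = pi/2 ≈ 1.5708, atan(4/3) + pi ≈ 4.0689

f''(x) = 3*sin(x) + cos(x)
Second-derivative test at each critical point:
  f''(1.5708) = 3 > 0 → local minimum
  f''(4.0689) = -3 < 0 → local maximum

Critical points: x = pi/2 ≈ 1.5708 (local minimum); x = atan(4/3) + pi ≈ 4.0689 (local maximum)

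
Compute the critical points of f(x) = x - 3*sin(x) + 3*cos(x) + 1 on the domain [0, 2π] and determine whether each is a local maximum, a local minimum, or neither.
f'(x) = -3*sqrt(2)*sin(x + pi/4) + 1

Solve f'(x) = 0 on [0, 2π]:
  f'(x) = 0 ⇔ -3*sin(x) - 3*cos(x) = -1. Write the left side as R·cos(x + φ) with R = √((-3)² + 3²) = 3*sqrt(2), cos φ = -sqrt(2)/2, sin φ = sqrt(2)/2; then cos(x + φ) = -sqrt(2)/6. Solve for x and keep the solutions lying in [0, 2π].
  ⇒ x = atan((1 + sqrt(17))/(1 - sqrt(17))) + pi ≈ 2.1183, atan((1 - sqrt(17))/(1 + sqrt(17))) + 2*pi ≈ 5.7357

f''(x) = -3*sqrt(2)*cos(x + pi/4)
Second-derivative test at each critical point:
  f''(2.1183) = 4.1231 > 0 → local minimum
  f''(5.7357) = -4.1231 < 0 → local maximum

Critical points: x = atan((1 + sqrt(17))/(1 - sqrt(17))) + pi ≈ 2.1183 (local minimum); x = atan((1 - sqrt(17))/(1 + sqrt(17))) + 2*pi ≈ 5.7357 (local maximum)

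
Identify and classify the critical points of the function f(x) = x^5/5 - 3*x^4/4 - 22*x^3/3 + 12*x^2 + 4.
f'(x) = x*(x^3 - 3*x^2 - 22*x + 24)

Solve f'(x) = 0:
  Factor: x^4 - 3*x^3 - 22*x^2 + 24*x = x*(x - 6)*(x - 1)*(x + 4) = 0.
  ⇒ x = -4, 0, 1, 6

f''(x) = 4*x^3 - 9*x^2 - 44*x + 24
Second-derivative test at each critical point:
  f''(-4) = -200 < 0 → local maximum
  f''(0) = 24 > 0 → local minimum
  f''(1) = -25 < 0 → local maximum
  f''(6) = 300 > 0 → local minimum

Critical points: x = -4 (local maximum); x = 0 (local minimum); x = 1 (local maximum); x = 6 (local minimum)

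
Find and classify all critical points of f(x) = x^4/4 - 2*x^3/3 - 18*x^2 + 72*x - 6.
f'(x) = x^3 - 2*x^2 - 36*x + 72

Solve f'(x) = 0:
  Factor: x^3 - 2*x^2 - 36*x + 72 = (x - 6)*(x - 2)*(x + 6) = 0.
  ⇒ x = -6, 2, 6

f''(x) = 3*x^2 - 4*x - 36
Second-derivative test at each critical point:
  f''(-6) = 96 > 0 → local minimum
  f''(2) = -32 < 0 → local maximum
  f''(6) = 48 > 0 → local minimum

Critical points: x = -6 (local minimum); x = 2 (local maximum); x = 6 (local minimum)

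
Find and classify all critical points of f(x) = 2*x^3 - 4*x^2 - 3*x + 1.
f'(x) = 6*x^2 - 8*x - 3

Solve f'(x) = 0:
  6*x^2 - 8*x - 3 = 0 has no rational roots; quadratic formula: x = (8 ± √136)/12.
  ⇒ x = 2/3 - sqrt(34)/6 ≈ -0.3052, 2/3 + sqrt(34)/6 ≈ 1.6385

f''(x) = 12*x - 8
Second-derivative test at each critical point:
  f''(-0.3052) = -11.6619 < 0 → local maximum
  f''(1.6385) = 11.6619 > 0 → local minimum

Critical points: x = 2/3 - sqrt(34)/6 ≈ -0.3052 (local maximum); x = 2/3 + sqrt(34)/6 ≈ 1.6385 (local minimum)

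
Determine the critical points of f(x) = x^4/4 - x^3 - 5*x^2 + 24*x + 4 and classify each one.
f'(x) = x^3 - 3*x^2 - 10*x + 24

Solve f'(x) = 0:
  Factor: x^3 - 3*x^2 - 10*x + 24 = (x - 4)*(x - 2)*(x + 3) = 0.
  ⇒ x = -3, 2, 4

f''(x) = 3*x^2 - 6*x - 10
Second-derivative test at each critical point:
  f''(-3) = 35 > 0 → local minimum
  f''(2) = -10 < 0 → local maximum
  f''(4) = 14 > 0 → local minimum

Critical points: x = -3 (local minimum); x = 2 (local maximum); x = 4 (local minimum)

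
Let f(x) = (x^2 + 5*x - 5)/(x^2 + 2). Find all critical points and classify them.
f'(x) = (-5*x^2 + 14*x + 10)/(x^4 + 4*x^2 + 4)

Solve f'(x) = 0:
  f'(x) = -(5*x^2 - 14*x - 10)/(x^2 + 2)^2; the denominator is positive wherever f is defined, so f'(x) = 0 ⇔ -5*x^2 + 14*x + 10 = 0.
  5*x^2 - 14*x - 10 = 0 has no rational roots; quadratic formula: x = (14 ± √396)/10.
  ⇒ x = 7/5 - 3*sqrt(11)/5 ≈ -0.5900, 7/5 + 3*sqrt(11)/5 ≈ 3.3900

f''(x) = 2*(5*x^3 - 21*x^2 - 30*x + 14)/(x^6 + 6*x^4 + 12*x^2 + 8)
Second-derivative test at each critical point:
  f''(-0.5900) = 3.6093 > 0 → local minimum
  f''(3.3900) = -0.1093 < 0 → local maximum

Critical points: x = 7/5 - 3*sqrt(11)/5 ≈ -0.5900 (local minimum); x = 7/5 + 3*sqrt(11)/5 ≈ 3.3900 (local maximum)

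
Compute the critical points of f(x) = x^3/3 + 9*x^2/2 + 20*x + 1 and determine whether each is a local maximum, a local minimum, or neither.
f'(x) = x^2 + 9*x + 20

Solve f'(x) = 0:
  Factor: x^2 + 9*x + 20 = (x + 4)*(x + 5) = 0.
  ⇒ x = -5, -4

f''(x) = 2*x + 9
Second-derivative test at each critical point:
  f''(-5) = -1 < 0 → local maximum
  f''(-4) = 1 > 0 → local minimum

Critical points: x = -5 (local maximum); x = -4 (local minimum)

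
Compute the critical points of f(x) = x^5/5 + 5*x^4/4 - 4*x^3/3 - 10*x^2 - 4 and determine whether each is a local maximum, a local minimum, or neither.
f'(x) = x*(x^3 + 5*x^2 - 4*x - 20)

Solve f'(x) = 0:
  Factor: x^4 + 5*x^3 - 4*x^2 - 20*x = x*(x - 2)*(x + 2)*(x + 5) = 0.
  ⇒ x = -5, -2, 0, 2

f''(x) = 4*x^3 + 15*x^2 - 8*x - 20
Second-derivative test at each critical point:
  f''(-5) = -105 < 0 → local maximum
  f''(-2) = 24 > 0 → local minimum
  f''(0) = -20 < 0 → local maximum
  f''(2) = 56 > 0 → local minimum

Critical points: x = -5 (local maximum); x = -2 (local minimum); x = 0 (local maximum); x = 2 (local minimum)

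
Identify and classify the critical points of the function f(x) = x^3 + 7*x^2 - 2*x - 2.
f'(x) = 3*x^2 + 14*x - 2

Solve f'(x) = 0:
  3*x^2 + 14*x - 2 = 0 has no rational roots; quadratic formula: x = (-14 ± √220)/6.
  ⇒ x = -sqrt(55)/3 - 7/3 ≈ -4.8054, -7/3 + sqrt(55)/3 ≈ 0.1387

f''(x) = 6*x + 14
Second-derivative test at each critical point:
  f''(-4.8054) = -14.8324 < 0 → local maximum
  f''(0.1387) = 14.8324 > 0 → local minimum

Critical points: x = -sqrt(55)/3 - 7/3 ≈ -4.8054 (local maximum); x = -7/3 + sqrt(55)/3 ≈ 0.1387 (local minimum)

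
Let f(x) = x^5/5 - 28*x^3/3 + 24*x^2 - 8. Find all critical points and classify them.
f'(x) = x*(x^3 - 28*x + 48)

Solve f'(x) = 0:
  Factor: x^4 - 28*x^2 + 48*x = x*(x - 4)*(x - 2)*(x + 6) = 0.
  ⇒ x = -6, 0, 2, 4

f''(x) = 4*x^3 - 56*x + 48
Second-derivative test at each critical point:
  f''(-6) = -480 < 0 → local maximum
  f''(0) = 48 > 0 → local minimum
  f''(2) = -32 < 0 → local maximum
  f''(4) = 80 > 0 → local minimum

Critical points: x = -6 (local maximum); x = 0 (local minimum); x = 2 (local maximum); x = 4 (local minimum)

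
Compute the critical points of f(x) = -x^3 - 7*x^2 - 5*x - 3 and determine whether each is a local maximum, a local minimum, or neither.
f'(x) = -3*x^2 - 14*x - 5

Solve f'(x) = 0:
  3*x^2 + 14*x + 5 = 0 has no rational roots; quadratic formula: x = (-14 ± √136)/6.
  ⇒ x = -7/3 - sqrt(34)/3 ≈ -4.2770, -7/3 + sqrt(34)/3 ≈ -0.3897

f''(x) = -6*x - 14
Second-derivative test at each critical point:
  f''(-4.2770) = 11.6619 > 0 → local minimum
  f''(-0.3897) = -11.6619 < 0 → local maximum

Critical points: x = -7/3 - sqrt(34)/3 ≈ -4.2770 (local minimum); x = -7/3 + sqrt(34)/3 ≈ -0.3897 (local maximum)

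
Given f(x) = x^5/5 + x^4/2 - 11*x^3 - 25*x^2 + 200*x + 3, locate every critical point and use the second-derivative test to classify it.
f'(x) = x^4 + 2*x^3 - 33*x^2 - 50*x + 200

Solve f'(x) = 0:
  Factor: x^4 + 2*x^3 - 33*x^2 - 50*x + 200 = (x - 5)*(x - 2)*(x + 4)*(x + 5) = 0.
  ⇒ x = -5, -4, 2, 5

f''(x) = 4*x^3 + 6*x^2 - 66*x - 50
Second-derivative test at each critical point:
  f''(-5) = -70 < 0 → local maximum
  f''(-4) = 54 > 0 → local minimum
  f''(2) = -126 < 0 → local maximum
  f''(5) = 270 > 0 → local minimum

Critical points: x = -5 (local maximum); x = -4 (local minimum); x = 2 (local maximum); x = 5 (local minimum)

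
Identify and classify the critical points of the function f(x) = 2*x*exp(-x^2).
f'(x) = 2*(1 - 2*x^2)*exp(-x^2)

Solve f'(x) = 0:
  f'(x) = (2 - 4*x^2)·exp(-x^2) and exp(-x^2) > 0 for every x, so f'(x) = 0 ⇔ 2 - 4*x^2 = 0.
  Factor: 2 - 4*x^2 = -2*(2*x^2 - 1); 2*x^2 - 1 = 0 has no rational roots; quadratic formula: x = (0 ± √8)/4.
  ⇒ x = -sqrt(2)/2 ≈ -0.7071, sqrt(2)/2 ≈ 0.7071

f''(x) = (8*x^3 - 12*x)*exp(-x^2)
Second-derivative test at each critical point:
  f''(-0.7071) = 3.4311 > 0 → local minimum
  f''(0.7071) = -3.4311 < 0 → local maximum

Critical points: x = -sqrt(2)/2 ≈ -0.7071 (local minimum); x = sqrt(2)/2 ≈ 0.7071 (local maximum)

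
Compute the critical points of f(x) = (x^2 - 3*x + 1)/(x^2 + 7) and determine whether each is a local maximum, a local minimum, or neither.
f'(x) = 3*(x^2 + 4*x - 7)/(x^4 + 14*x^2 + 49)

Solve f'(x) = 0:
  f'(x) = 3*(x^2 + 4*x - 7)/(x^2 + 7)^2; the denominator is positive wherever f is defined, so f'(x) = 0 ⇔ 3*x^2 + 12*x - 21 = 0.
  Factor: 3*x^2 + 12*x - 21 = 3*(x^2 + 4*x - 7); x^2 + 4*x - 7 = 0 has no rational roots; quadratic formula: x = (-4 ± √44)/2.
  ⇒ x = -sqrt(11) - 2 ≈ -5.3166, -2 + sqrt(11) ≈ 1.3166

f''(x) = 6*(-x^3 - 6*x^2 + 21*x + 14)/(x^6 + 21*x^4 + 147*x^2 + 343)
Second-derivative test at each critical point:
  f''(-5.3166) = -0.0160 < 0 → local maximum
  f''(1.3166) = 0.2609 > 0 → local minimum

Critical points: x = -sqrt(11) - 2 ≈ -5.3166 (local maximum); x = -2 + sqrt(11) ≈ 1.3166 (local minimum)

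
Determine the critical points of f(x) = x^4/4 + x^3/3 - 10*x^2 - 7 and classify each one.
f'(x) = x*(x^2 + x - 20)

Solve f'(x) = 0:
  Factor: x^3 + x^2 - 20*x = x*(x - 4)*(x + 5) = 0.
  ⇒ x = -5, 0, 4

f''(x) = 3*x^2 + 2*x - 20
Second-derivative test at each critical point:
  f''(-5) = 45 > 0 → local minimum
  f''(0) = -20 < 0 → local maximum
  f''(4) = 36 > 0 → local minimum

Critical points: x = -5 (local minimum); x = 0 (local maximum); x = 4 (local minimum)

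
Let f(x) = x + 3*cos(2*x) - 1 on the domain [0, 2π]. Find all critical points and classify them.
f'(x) = 1 - 6*sin(2*x)

Solve f'(x) = 0 on [0, 2π]:
  f'(x) = 0 ⇔ sin(2*x) = 1/6, i.e. 2*x = arcsin(1/6) + 2nπ or 2*x = π − arcsin(1/6) + 2nπ; keep the solutions lying in [0, 2π].
  ⇒ x = asin(1/6)/2 ≈ 0.0837, -asin(1/6)/2 + pi/2 ≈ 1.4871, asin(1/6)/2 + pi ≈ 3.2253, -asin(1/6)/2 + 3*pi/2 ≈ 4.6287

f''(x) = -12*cos(2*x)
Second-derivative test at each critical point:
  f''(0.0837) = -11.8322 < 0 → local maximum
  f''(1.4871) = 11.8322 > 0 → local minimum
  f''(3.2253) = -11.8322 < 0 → local maximum
  f''(4.6287) = 11.8322 > 0 → local minimum

Critical points: x = asin(1/6)/2 ≈ 0.0837 (local maximum); x = -asin(1/6)/2 + pi/2 ≈ 1.4871 (local minimum); x = asin(1/6)/2 + pi ≈ 3.2253 (local maximum); x = -asin(1/6)/2 + 3*pi/2 ≈ 4.6287 (local minimum)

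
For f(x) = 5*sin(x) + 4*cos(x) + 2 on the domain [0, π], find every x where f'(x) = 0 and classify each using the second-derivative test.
f'(x) = -4*sin(x) + 5*cos(x)

Solve f'(x) = 0 on [0, π]:
  f'(x) = 0 ⇔ 5*cos(x) = 4*sin(x) ⇔ tan(x) = 5/4, i.e. x = arctan(5/4) + nπ; keep the solutions lying in [0, π].
  ⇒ x = atan(5/4) ≈ 0.8961

f''(x) = -5*sin(x) - 4*cos(x)
Second-derivative test at each critical point:
  f''(0.8961) = -6.4031 < 0 → local maximum

Critical points: x = atan(5/4) ≈ 0.8961 (local maximum)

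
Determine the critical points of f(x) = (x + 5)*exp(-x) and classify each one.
f'(x) = (-x - 4)*exp(-x)

Solve f'(x) = 0:
  f'(x) = (-x - 4)·exp(-x) and exp(-x) > 0 for every x, so f'(x) = 0 ⇔ -x - 4 = 0.
  -x - 4 = 0.
  ⇒ x = -4

f''(x) = (x + 3)*exp(-x)
Second-derivative test at each critical point:
  f''(-4) = -54.5982 < 0 → local maximum

Critical points: x = -4 (local maximum)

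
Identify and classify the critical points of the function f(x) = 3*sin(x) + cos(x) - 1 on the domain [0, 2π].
f'(x) = -sin(x) + 3*cos(x)

Solve f'(x) = 0 on [0, 2π]:
  f'(x) = 0 ⇔ 3*cos(x) = sin(x) ⇔ tan(x) = 3, i.e. x = arctan(3) + nπ; keep the solutions lying in [0, 2π].
  ⇒ x = atan(3) ≈ 1.2490, atan(3) + pi ≈ 4.3906

f''(x) = -3*sin(x) - cos(x)
Second-derivative test at each critical point:
  f''(1.2490) = -3.1623 < 0 → local maximum
  f''(4.3906) = 3.1623 > 0 → local minimum

Critical points: x = atan(3) ≈ 1.2490 (local maximum); x = atan(3) + pi ≈ 4.3906 (local minimum)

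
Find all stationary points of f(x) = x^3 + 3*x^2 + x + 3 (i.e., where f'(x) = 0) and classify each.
f'(x) = 3*x^2 + 6*x + 1

Solve f'(x) = 0:
  3*x^2 + 6*x + 1 = 0 has no rational roots; quadratic formula: x = (-6 ± √24)/6.
  ⇒ x = -1 - sqrt(6)/3 ≈ -1.8165, -1 + sqrt(6)/3 ≈ -0.1835

f''(x) = 6*x + 6
Second-derivative test at each critical point:
  f''(-1.8165) = -4.8990 < 0 → local maximum
  f''(-0.1835) = 4.8990 > 0 → local minimum

Critical points: x = -1 - sqrt(6)/3 ≈ -1.8165 (local maximum); x = -1 + sqrt(6)/3 ≈ -0.1835 (local minimum)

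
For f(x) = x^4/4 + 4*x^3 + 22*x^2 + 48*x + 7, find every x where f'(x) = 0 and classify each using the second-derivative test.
f'(x) = x^3 + 12*x^2 + 44*x + 48

Solve f'(x) = 0:
  Factor: x^3 + 12*x^2 + 44*x + 48 = (x + 2)*(x + 4)*(x + 6) = 0.
  ⇒ x = -6, -4, -2

f''(x) = 3*x^2 + 24*x + 44
Second-derivative test at each critical point:
  f''(-6) = 8 > 0 → local minimum
  f''(-4) = -4 < 0 → local maximum
  f''(-2) = 8 > 0 → local minimum

Critical points: x = -6 (local minimum); x = -4 (local maximum); x = -2 (local minimum)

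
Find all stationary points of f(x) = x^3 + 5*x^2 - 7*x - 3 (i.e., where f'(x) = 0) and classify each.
f'(x) = 3*x^2 + 10*x - 7

Solve f'(x) = 0:
  3*x^2 + 10*x - 7 = 0 has no rational roots; quadratic formula: x = (-10 ± √184)/6.
  ⇒ x = -sqrt(46)/3 - 5/3 ≈ -3.9274, -5/3 + sqrt(46)/3 ≈ 0.5941

f''(x) = 6*x + 10
Second-derivative test at each critical point:
  f''(-3.9274) = -13.5647 < 0 → local maximum
  f''(0.5941) = 13.5647 > 0 → local minimum

Critical points: x = -sqrt(46)/3 - 5/3 ≈ -3.9274 (local maximum); x = -5/3 + sqrt(46)/3 ≈ 0.5941 (local minimum)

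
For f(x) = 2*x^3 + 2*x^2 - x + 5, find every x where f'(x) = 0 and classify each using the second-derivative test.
f'(x) = 6*x^2 + 4*x - 1

Solve f'(x) = 0:
  6*x^2 + 4*x - 1 = 0 has no rational roots; quadratic formula: x = (-4 ± √40)/12.
  ⇒ x = -sqrt(10)/6 - 1/3 ≈ -0.8604, -1/3 + sqrt(10)/6 ≈ 0.1937

f''(x) = 12*x + 4
Second-derivative test at each critical point:
  f''(-0.8604) = -6.3246 < 0 → local maximum
  f''(0.1937) = 6.3246 > 0 → local minimum

Critical points: x = -sqrt(10)/6 - 1/3 ≈ -0.8604 (local maximum); x = -1/3 + sqrt(10)/6 ≈ 0.1937 (local minimum)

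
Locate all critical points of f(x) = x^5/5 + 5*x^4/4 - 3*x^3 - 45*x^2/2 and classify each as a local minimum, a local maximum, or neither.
f'(x) = x*(x^3 + 5*x^2 - 9*x - 45)

Solve f'(x) = 0:
  Factor: x^4 + 5*x^3 - 9*x^2 - 45*x = x*(x - 3)*(x + 3)*(x + 5) = 0.
  ⇒ x = -5, -3, 0, 3

f''(x) = 4*x^3 + 15*x^2 - 18*x - 45
Second-derivative test at each critical point:
  f''(-5) = -80 < 0 → local maximum
  f''(-3) = 36 > 0 → local minimum
  f''(0) = -45 < 0 → local maximum
  f''(3) = 144 > 0 → local minimum

Critical points: x = -5 (local maximum); x = -3 (local minimum); x = 0 (local maximum); x = 3 (local minimum)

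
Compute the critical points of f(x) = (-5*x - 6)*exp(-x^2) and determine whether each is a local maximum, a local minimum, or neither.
f'(x) = (2*x*(5*x + 6) - 5)*exp(-x^2)

Solve f'(x) = 0:
  f'(x) = (10*x^2 + 12*x - 5)·exp(-x^2) and exp(-x^2) > 0 for every x, so f'(x) = 0 ⇔ 10*x^2 + 12*x - 5 = 0.
  10*x^2 + 12*x - 5 = 0 has no rational roots; quadratic formula: x = (-12 ± √344)/20.
  ⇒ x = -sqrt(86)/10 - 3/5 ≈ -1.5274, -3/5 + sqrt(86)/10 ≈ 0.3274

f''(x) = 2*(-10*x^3 - 12*x^2 + 15*x + 6)*exp(-x^2)
Second-derivative test at each critical point:
  f''(-1.5274) = -1.7995 < 0 → local maximum
  f''(0.3274) = 16.6624 > 0 → local minimum

Critical points: x = -sqrt(86)/10 - 3/5 ≈ -1.5274 (local maximum); x = -3/5 + sqrt(86)/10 ≈ 0.3274 (local minimum)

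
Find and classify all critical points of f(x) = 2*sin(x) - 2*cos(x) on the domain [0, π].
f'(x) = 2*sqrt(2)*sin(x + pi/4)

Solve f'(x) = 0 on [0, π]:
  f'(x) = 0 ⇔ 2*cos(x) = -2*sin(x) ⇔ tan(x) = -1, i.e. x = arctan(-1) + nπ; keep the solutions lying in [0, π].
  ⇒ x = 3*pi/4 ≈ 2.3562

f''(x) = 2*sqrt(2)*cos(x + pi/4)
Second-derivative test at each critical point:
  f''(2.3562) = -2.8284 < 0 → local maximum

Critical points: x = 3*pi/4 ≈ 2.3562 (local maximum)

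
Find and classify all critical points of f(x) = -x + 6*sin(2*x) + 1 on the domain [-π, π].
f'(x) = 12*cos(2*x) - 1

Solve f'(x) = 0 on [-π, π]:
  f'(x) = 0 ⇔ cos(2*x) = 1/12, i.e. 2*x = ±arccos(1/12) + 2nπ; keep the solutions lying in [-π, π].
  ⇒ x = -pi + acos(1/12)/2 ≈ -2.3979, -acos(1/12)/2 ≈ -0.7437, acos(1/12)/2 ≈ 0.7437, pi - acos(1/12)/2 ≈ 2.3979

f''(x) = -24*sin(2*x)
Second-derivative test at each critical point:
  f''(-2.3979) = -23.9165 < 0 → local maximum
  f''(-0.7437) = 23.9165 > 0 → local minimum
  f''(0.7437) = -23.9165 < 0 → local maximum
  f''(2.3979) = 23.9165 > 0 → local minimum

Critical points: x = -pi + acos(1/12)/2 ≈ -2.3979 (local maximum); x = -acos(1/12)/2 ≈ -0.7437 (local minimum); x = acos(1/12)/2 ≈ 0.7437 (local maximum); x = pi - acos(1/12)/2 ≈ 2.3979 (local minimum)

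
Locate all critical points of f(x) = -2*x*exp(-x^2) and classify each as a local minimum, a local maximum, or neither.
f'(x) = 2*(2*x^2 - 1)*exp(-x^2)

Solve f'(x) = 0:
  f'(x) = (4*x^2 - 2)·exp(-x^2) and exp(-x^2) > 0 for every x, so f'(x) = 0 ⇔ 4*x^2 - 2 = 0.
  Factor: 4*x^2 - 2 = 2*(2*x^2 - 1); 2*x^2 - 1 = 0 has no rational roots; quadratic formula: x = (0 ± √8)/4.
  ⇒ x = -sqrt(2)/2 ≈ -0.7071, sqrt(2)/2 ≈ 0.7071

f''(x) = (-8*x^3 + 12*x)*exp(-x^2)
Second-derivative test at each critical point:
  f''(-0.7071) = -3.4311 < 0 → local maximum
  f''(0.7071) = 3.4311 > 0 → local minimum

Critical points: x = -sqrt(2)/2 ≈ -0.7071 (local maximum); x = sqrt(2)/2 ≈ 0.7071 (local minimum)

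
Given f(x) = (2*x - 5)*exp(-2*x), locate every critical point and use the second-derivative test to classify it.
f'(x) = 4*(3 - x)*exp(-2*x)

Solve f'(x) = 0:
  f'(x) = (12 - 4*x)·exp(-2*x) and exp(-2*x) > 0 for every x, so f'(x) = 0 ⇔ 12 - 4*x = 0.
  Factor: 12 - 4*x = -4*(x - 3) = 0.
  ⇒ x = 3

f''(x) = 4*(2*x - 7)*exp(-2*x)
Second-derivative test at each critical point:
  f''(3) = -0.0099 < 0 → local maximum

Critical points: x = 3 (local maximum)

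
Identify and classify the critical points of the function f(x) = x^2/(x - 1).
f'(x) = x*(x - 2)/(x^2 - 2*x + 1)

Solve f'(x) = 0:
  f'(x) = x*(x - 2)/(x - 1)^2; the denominator is positive wherever f is defined, so f'(x) = 0 ⇔ x^2 - 2*x = 0.
  Factor: x^2 - 2*x = x*(x - 2) = 0.
  ⇒ x = 0, 2

f''(x) = 2/(x^3 - 3*x^2 + 3*x - 1)
Second-derivative test at each critical point:
  f''(0) = -2 < 0 → local maximum
  f''(2) = 2 > 0 → local minimum

Critical points: x = 0 (local maximum); x = 2 (local minimum)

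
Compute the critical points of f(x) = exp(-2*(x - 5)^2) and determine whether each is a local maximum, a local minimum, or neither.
f'(x) = 4*(5 - x)*exp(-2*(x - 5)^2)

Solve f'(x) = 0:
  f'(x) = (20 - 4*x)·exp(-2*(x - 5)^2) and exp(-2*(x - 5)^2) > 0 for every x, so f'(x) = 0 ⇔ 20 - 4*x = 0.
  Factor: 20 - 4*x = -4*(x - 5) = 0.
  ⇒ x = 5

f''(x) = 4*(4*(x - 5)^2 - 1)*exp(-2*(x - 5)^2)
Second-derivative test at each critical point:
  f''(5) = -4 < 0 → local maximum

Critical points: x = 5 (local maximum)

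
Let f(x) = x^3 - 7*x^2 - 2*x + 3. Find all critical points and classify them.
f'(x) = 3*x^2 - 14*x - 2

Solve f'(x) = 0:
  3*x^2 - 14*x - 2 = 0 has no rational roots; quadratic formula: x = (14 ± √220)/6.
  ⇒ x = 7/3 - sqrt(55)/3 ≈ -0.1387, 7/3 + sqrt(55)/3 ≈ 4.8054

f''(x) = 6*x - 14
Second-derivative test at each critical point:
  f''(-0.1387) = -14.8324 < 0 → local maximum
  f''(4.8054) = 14.8324 > 0 → local minimum

Critical points: x = 7/3 - sqrt(55)/3 ≈ -0.1387 (local maximum); x = 7/3 + sqrt(55)/3 ≈ 4.8054 (local minimum)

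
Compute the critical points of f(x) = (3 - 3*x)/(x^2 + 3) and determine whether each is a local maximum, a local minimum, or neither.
f'(x) = 3*(-x^2 + 2*x*(x - 1) - 3)/(x^2 + 3)^2

Solve f'(x) = 0:
  f'(x) = 3*(x - 3)*(x + 1)/(x^2 + 3)^2; the denominator is positive wherever f is defined, so f'(x) = 0 ⇔ 3*x^2 - 6*x - 9 = 0.
  Factor: 3*x^2 - 6*x - 9 = 3*(x - 3)*(x + 1) = 0.
  ⇒ x = -1, 3

f''(x) = 6*(4*x^2*(1 - x) + (3*x - 1)*(x^2 + 3))/(x^2 + 3)^3
Second-derivative test at each critical point:
  f''(-1) = -3/4 < 0 → local maximum
  f''(3) = 1/12 > 0 → local minimum

Critical points: x = -1 (local maximum); x = 3 (local minimum)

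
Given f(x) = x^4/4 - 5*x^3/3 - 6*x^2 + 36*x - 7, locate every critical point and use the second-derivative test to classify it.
f'(x) = x^3 - 5*x^2 - 12*x + 36

Solve f'(x) = 0:
  Factor: x^3 - 5*x^2 - 12*x + 36 = (x - 6)*(x - 2)*(x + 3) = 0.
  ⇒ x = -3, 2, 6

f''(x) = 3*x^2 - 10*x - 12
Second-derivative test at each critical point:
  f''(-3) = 45 > 0 → local minimum
  f''(2) = -20 < 0 → local maximum
  f''(6) = 36 > 0 → local minimum

Critical points: x = -3 (local minimum); x = 2 (local maximum); x = 6 (local minimum)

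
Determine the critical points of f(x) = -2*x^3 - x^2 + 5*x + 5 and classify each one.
f'(x) = -6*x^2 - 2*x + 5

Solve f'(x) = 0:
  6*x^2 + 2*x - 5 = 0 has no rational roots; quadratic formula: x = (-2 ± √124)/12.
  ⇒ x = -sqrt(31)/6 - 1/6 ≈ -1.0946, -1/6 + sqrt(31)/6 ≈ 0.7613

f''(x) = -12*x - 2
Second-derivative test at each critical point:
  f''(-1.0946) = 11.1355 > 0 → local minimum
  f''(0.7613) = -11.1355 < 0 → local maximum

Critical points: x = -sqrt(31)/6 - 1/6 ≈ -1.0946 (local minimum); x = -1/6 + sqrt(31)/6 ≈ 0.7613 (local maximum)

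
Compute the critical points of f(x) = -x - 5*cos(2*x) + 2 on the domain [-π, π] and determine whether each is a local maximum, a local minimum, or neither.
f'(x) = 10*sin(2*x) - 1

Solve f'(x) = 0 on [-π, π]:
  f'(x) = 0 ⇔ sin(2*x) = 1/10, i.e. 2*x = arcsin(1/10) + 2nπ or 2*x = π − arcsin(1/10) + 2nπ; keep the solutions lying in [-π, π].
  ⇒ x = -pi + asin(1/10)/2 ≈ -3.0915, -pi/2 - asin(1/10)/2 ≈ -1.6209, asin(1/10)/2 ≈ 0.0501, -asin(1/10)/2 + pi/2 ≈ 1.5207

f''(x) = 20*cos(2*x)
Second-derivative test at each critical point:
  f''(-3.0915) = 19.8997 > 0 → local minimum
  f''(-1.6209) = -19.8997 < 0 → local maximum
  f''(0.0501) = 19.8997 > 0 → local minimum
  f''(1.5207) = -19.8997 < 0 → local maximum

Critical points: x = -pi + asin(1/10)/2 ≈ -3.0915 (local minimum); x = -pi/2 - asin(1/10)/2 ≈ -1.6209 (local maximum); x = asin(1/10)/2 ≈ 0.0501 (local minimum); x = -asin(1/10)/2 + pi/2 ≈ 1.5207 (local maximum)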